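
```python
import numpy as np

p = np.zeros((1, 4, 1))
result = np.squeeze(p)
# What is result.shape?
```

(4,)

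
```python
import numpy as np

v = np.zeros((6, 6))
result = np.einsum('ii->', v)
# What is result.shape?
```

()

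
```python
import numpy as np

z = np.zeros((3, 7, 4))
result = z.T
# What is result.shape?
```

(4, 7, 3)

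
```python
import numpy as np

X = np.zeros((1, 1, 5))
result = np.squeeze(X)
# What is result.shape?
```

(5,)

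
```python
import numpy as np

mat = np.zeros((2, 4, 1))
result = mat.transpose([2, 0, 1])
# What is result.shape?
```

(1, 2, 4)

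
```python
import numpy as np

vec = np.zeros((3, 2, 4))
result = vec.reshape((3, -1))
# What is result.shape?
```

(3, 8)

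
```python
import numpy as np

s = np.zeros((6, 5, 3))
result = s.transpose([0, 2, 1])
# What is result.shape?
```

(6, 3, 5)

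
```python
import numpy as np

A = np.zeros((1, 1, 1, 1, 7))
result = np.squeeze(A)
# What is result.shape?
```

(7,)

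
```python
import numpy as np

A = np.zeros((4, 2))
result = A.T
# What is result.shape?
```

(2, 4)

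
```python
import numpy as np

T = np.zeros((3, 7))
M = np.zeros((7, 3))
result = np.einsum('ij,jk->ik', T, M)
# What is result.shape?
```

(3, 3)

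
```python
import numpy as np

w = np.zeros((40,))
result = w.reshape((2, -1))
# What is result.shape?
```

(2, 20)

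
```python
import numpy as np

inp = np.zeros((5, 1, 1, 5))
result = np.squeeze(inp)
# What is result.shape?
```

(5, 5)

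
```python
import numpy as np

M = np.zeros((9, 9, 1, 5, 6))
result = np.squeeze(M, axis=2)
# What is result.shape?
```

(9, 9, 5, 6)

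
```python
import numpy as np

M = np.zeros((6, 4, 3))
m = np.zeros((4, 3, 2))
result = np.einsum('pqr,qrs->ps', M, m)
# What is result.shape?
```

(6, 2)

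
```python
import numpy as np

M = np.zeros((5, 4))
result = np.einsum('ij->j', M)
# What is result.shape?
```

(4,)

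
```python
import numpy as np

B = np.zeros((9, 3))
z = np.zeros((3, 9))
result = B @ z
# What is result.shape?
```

(9, 9)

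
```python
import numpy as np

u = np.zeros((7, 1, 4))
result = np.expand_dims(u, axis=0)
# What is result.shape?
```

(1, 7, 1, 4)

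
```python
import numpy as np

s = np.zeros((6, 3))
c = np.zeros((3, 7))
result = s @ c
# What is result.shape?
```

(6, 7)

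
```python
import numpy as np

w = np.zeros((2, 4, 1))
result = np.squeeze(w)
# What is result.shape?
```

(2, 4)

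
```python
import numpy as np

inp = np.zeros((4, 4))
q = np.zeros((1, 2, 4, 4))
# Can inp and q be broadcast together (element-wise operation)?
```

Yes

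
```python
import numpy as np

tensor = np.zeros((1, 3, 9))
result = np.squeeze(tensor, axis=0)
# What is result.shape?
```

(3, 9)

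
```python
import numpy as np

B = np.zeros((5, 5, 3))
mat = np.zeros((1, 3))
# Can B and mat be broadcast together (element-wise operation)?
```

Yes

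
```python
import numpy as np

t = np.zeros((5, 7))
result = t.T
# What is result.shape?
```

(7, 5)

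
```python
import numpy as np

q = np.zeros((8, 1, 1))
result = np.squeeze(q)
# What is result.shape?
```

(8,)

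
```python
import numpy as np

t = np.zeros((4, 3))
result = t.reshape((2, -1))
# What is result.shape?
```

(2, 6)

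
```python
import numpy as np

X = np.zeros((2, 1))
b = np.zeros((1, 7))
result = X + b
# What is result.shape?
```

(2, 7)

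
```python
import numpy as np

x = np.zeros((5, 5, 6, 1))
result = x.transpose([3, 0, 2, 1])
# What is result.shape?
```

(1, 5, 6, 5)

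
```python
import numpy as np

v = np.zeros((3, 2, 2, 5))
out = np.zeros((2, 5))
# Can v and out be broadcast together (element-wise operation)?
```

Yes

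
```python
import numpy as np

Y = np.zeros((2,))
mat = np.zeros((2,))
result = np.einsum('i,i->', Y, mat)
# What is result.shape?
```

()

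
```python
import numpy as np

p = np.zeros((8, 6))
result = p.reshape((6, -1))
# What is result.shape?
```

(6, 8)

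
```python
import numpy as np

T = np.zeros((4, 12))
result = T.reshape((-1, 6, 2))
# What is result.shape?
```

(4, 6, 2)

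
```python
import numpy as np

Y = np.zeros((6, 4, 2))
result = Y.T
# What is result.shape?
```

(2, 4, 6)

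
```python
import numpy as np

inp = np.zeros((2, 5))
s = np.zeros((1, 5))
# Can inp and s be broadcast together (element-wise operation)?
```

Yes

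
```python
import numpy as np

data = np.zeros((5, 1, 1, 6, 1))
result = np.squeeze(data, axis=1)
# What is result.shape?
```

(5, 1, 6, 1)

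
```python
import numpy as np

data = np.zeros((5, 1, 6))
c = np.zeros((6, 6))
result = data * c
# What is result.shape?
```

(5, 6, 6)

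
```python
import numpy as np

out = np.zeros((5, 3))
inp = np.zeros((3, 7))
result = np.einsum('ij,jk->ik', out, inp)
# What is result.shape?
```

(5, 7)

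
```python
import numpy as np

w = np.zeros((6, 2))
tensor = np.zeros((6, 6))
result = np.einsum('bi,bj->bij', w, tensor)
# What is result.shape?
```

(6, 2, 6)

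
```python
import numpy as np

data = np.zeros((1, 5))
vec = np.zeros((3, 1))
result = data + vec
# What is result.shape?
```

(3, 5)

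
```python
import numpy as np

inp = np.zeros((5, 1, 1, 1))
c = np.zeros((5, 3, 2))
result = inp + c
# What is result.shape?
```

(5, 5, 3, 2)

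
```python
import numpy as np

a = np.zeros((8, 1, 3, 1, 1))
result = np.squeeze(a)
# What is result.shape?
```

(8, 3)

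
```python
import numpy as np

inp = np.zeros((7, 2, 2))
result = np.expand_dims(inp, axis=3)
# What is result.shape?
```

(7, 2, 2, 1)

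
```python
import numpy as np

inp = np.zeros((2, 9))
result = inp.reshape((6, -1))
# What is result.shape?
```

(6, 3)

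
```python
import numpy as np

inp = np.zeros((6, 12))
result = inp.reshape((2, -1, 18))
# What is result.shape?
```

(2, 2, 18)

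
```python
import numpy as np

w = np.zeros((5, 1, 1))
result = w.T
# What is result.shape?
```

(1, 1, 5)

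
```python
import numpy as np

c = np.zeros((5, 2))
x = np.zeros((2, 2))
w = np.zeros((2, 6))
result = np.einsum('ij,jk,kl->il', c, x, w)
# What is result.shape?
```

(5, 6)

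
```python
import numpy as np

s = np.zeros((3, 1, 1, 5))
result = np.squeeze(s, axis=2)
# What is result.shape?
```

(3, 1, 5)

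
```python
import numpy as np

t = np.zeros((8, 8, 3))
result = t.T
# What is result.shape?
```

(3, 8, 8)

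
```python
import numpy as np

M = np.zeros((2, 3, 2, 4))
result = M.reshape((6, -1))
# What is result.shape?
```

(6, 8)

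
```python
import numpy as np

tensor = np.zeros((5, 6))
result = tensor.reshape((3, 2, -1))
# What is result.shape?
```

(3, 2, 5)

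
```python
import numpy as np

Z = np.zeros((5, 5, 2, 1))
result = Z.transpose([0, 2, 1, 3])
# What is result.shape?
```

(5, 2, 5, 1)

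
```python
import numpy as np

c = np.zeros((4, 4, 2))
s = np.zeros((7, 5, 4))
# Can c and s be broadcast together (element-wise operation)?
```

No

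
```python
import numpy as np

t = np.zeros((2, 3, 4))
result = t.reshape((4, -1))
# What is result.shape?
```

(4, 6)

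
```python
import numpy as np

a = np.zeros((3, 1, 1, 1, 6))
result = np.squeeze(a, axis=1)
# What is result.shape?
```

(3, 1, 1, 6)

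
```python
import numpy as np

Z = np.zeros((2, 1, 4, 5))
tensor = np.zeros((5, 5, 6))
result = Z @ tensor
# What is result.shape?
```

(2, 5, 4, 6)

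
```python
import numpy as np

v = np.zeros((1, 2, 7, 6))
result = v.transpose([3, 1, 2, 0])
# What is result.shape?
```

(6, 2, 7, 1)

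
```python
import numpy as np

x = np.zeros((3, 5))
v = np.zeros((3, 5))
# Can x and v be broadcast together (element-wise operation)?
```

Yes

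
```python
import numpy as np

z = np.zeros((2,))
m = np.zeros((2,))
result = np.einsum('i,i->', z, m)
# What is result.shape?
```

()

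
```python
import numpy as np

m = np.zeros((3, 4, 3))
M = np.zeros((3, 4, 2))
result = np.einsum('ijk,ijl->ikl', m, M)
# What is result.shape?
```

(3, 3, 2)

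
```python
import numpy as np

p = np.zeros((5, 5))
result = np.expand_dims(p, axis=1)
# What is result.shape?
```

(5, 1, 5)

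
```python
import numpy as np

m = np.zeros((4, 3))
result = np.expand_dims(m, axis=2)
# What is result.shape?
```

(4, 3, 1)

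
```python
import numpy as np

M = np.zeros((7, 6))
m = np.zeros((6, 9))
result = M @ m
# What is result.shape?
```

(7, 9)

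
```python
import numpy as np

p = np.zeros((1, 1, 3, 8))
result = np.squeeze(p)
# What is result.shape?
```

(3, 8)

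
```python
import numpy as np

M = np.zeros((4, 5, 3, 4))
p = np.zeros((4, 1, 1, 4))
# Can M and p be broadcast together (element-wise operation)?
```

Yes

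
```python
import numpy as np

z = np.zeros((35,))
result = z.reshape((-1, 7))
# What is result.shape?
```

(5, 7)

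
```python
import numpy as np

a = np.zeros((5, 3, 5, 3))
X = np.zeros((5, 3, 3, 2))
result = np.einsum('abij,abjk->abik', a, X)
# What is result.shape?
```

(5, 3, 5, 2)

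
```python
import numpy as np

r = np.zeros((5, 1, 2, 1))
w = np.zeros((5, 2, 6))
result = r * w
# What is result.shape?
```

(5, 5, 2, 6)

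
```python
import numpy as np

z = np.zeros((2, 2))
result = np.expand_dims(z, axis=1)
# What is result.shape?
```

(2, 1, 2)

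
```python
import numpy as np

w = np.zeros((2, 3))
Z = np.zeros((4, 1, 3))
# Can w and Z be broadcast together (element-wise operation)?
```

Yes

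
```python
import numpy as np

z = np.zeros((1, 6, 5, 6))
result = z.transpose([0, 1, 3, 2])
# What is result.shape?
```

(1, 6, 6, 5)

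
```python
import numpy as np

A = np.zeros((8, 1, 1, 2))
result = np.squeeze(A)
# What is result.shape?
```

(8, 2)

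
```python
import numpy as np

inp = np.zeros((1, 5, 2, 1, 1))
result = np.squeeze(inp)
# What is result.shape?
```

(5, 2)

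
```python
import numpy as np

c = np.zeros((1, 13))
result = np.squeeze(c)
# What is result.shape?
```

(13,)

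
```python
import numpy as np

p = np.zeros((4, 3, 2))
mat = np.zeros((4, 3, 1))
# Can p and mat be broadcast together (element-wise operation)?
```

Yes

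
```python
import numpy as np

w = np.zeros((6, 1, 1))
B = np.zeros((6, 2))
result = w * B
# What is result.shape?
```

(6, 6, 2)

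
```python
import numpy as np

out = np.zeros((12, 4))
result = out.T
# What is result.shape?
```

(4, 12)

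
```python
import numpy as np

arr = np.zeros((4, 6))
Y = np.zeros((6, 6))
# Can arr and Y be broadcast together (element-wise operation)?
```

No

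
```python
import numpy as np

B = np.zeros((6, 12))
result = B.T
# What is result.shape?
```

(12, 6)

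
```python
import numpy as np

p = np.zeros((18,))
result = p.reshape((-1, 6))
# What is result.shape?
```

(3, 6)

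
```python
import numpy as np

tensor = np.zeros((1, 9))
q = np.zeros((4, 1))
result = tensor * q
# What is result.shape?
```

(4, 9)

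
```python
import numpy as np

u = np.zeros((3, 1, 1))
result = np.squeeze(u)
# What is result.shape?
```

(3,)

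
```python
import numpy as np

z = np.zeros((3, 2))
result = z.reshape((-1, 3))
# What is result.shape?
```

(2, 3)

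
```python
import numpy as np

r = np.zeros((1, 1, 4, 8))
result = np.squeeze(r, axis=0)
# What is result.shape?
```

(1, 4, 8)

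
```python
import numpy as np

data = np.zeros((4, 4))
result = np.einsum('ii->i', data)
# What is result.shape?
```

(4,)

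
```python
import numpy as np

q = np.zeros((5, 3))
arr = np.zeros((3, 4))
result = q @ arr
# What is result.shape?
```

(5, 4)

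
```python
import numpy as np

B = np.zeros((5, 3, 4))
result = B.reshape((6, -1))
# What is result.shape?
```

(6, 10)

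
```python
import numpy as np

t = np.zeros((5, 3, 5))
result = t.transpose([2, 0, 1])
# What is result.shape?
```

(5, 5, 3)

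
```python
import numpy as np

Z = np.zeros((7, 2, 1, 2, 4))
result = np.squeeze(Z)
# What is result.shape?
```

(7, 2, 2, 4)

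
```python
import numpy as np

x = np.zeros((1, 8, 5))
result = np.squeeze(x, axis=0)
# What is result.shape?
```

(8, 5)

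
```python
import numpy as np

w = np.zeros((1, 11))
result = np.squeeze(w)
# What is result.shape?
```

(11,)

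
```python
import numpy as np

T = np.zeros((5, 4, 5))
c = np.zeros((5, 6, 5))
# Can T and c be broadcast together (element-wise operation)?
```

No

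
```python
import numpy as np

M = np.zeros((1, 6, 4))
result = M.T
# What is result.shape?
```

(4, 6, 1)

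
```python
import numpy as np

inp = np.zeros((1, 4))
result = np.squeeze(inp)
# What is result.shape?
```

(4,)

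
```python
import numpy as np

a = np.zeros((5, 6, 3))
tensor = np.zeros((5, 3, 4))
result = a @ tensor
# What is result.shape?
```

(5, 6, 4)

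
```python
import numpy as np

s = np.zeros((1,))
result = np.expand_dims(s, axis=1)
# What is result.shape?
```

(1, 1)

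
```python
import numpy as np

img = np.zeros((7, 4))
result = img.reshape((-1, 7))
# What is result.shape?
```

(4, 7)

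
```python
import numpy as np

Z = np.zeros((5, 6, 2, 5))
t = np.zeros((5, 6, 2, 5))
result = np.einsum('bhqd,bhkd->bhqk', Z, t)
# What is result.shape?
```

(5, 6, 2, 2)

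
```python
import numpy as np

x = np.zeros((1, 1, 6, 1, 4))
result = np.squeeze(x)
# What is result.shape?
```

(6, 4)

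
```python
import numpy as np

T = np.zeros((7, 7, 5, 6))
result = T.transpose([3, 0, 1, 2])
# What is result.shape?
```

(6, 7, 7, 5)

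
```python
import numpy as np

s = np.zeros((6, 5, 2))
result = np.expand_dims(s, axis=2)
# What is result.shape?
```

(6, 5, 1, 2)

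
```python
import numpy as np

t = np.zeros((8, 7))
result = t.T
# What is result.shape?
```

(7, 8)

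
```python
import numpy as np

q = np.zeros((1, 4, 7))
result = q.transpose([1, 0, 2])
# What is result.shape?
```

(4, 1, 7)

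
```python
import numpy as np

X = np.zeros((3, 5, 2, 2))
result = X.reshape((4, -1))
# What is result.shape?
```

(4, 15)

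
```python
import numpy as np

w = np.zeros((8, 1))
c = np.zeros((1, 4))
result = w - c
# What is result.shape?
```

(8, 4)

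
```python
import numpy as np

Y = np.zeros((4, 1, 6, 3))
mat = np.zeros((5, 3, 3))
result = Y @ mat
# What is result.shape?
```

(4, 5, 6, 3)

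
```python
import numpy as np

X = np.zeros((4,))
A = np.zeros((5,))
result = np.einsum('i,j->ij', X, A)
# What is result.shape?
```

(4, 5)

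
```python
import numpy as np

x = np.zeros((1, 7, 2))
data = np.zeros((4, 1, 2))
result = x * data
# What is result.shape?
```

(4, 7, 2)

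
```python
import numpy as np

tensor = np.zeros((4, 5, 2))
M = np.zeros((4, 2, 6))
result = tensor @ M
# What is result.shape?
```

(4, 5, 6)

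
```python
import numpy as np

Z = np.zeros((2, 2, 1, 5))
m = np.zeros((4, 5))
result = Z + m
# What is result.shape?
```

(2, 2, 4, 5)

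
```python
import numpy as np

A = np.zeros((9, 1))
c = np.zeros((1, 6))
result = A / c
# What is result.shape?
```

(9, 6)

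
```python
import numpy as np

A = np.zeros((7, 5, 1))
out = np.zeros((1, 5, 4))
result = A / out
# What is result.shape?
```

(7, 5, 4)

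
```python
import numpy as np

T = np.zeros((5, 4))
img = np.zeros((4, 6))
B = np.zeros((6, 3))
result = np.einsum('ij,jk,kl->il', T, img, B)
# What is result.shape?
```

(5, 3)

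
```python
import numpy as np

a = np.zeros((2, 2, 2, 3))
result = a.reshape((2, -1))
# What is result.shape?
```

(2, 12)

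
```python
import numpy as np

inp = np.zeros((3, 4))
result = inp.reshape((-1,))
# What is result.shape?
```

(12,)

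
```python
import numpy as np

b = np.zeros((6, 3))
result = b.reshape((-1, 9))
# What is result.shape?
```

(2, 9)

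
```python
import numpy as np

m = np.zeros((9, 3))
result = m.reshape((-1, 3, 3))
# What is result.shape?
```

(3, 3, 3)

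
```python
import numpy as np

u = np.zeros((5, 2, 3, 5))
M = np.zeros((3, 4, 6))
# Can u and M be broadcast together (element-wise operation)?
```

No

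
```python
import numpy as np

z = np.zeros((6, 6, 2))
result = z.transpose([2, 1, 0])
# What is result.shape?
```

(2, 6, 6)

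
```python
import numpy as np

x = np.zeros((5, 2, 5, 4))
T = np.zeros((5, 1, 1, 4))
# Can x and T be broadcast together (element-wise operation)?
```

Yes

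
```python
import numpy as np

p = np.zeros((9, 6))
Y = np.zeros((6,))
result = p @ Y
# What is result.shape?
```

(9,)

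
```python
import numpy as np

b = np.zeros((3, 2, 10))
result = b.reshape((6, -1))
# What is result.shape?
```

(6, 10)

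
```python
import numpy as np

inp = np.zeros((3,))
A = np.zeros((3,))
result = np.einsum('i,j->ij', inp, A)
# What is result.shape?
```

(3, 3)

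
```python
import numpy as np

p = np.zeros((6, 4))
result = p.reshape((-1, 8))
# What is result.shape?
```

(3, 8)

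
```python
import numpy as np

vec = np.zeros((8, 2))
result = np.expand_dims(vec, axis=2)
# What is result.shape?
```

(8, 2, 1)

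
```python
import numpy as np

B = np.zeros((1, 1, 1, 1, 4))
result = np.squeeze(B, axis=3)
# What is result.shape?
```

(1, 1, 1, 4)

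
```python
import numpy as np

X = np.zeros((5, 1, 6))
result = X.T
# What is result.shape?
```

(6, 1, 5)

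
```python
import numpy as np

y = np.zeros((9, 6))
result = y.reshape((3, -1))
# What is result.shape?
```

(3, 18)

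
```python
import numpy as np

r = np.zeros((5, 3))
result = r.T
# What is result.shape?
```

(3, 5)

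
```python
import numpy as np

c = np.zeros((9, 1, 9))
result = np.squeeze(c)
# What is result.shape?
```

(9, 9)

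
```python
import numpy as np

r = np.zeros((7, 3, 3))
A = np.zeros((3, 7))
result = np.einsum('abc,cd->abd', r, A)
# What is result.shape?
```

(7, 3, 7)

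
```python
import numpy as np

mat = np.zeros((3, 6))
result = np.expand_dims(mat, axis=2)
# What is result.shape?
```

(3, 6, 1)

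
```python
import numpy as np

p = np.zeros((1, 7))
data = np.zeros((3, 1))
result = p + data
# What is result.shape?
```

(3, 7)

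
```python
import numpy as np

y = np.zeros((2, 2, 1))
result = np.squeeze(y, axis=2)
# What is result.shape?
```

(2, 2)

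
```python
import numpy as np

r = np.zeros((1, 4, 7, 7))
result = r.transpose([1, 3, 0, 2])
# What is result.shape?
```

(4, 7, 1, 7)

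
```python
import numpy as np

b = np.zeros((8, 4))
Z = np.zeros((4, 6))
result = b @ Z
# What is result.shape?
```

(8, 6)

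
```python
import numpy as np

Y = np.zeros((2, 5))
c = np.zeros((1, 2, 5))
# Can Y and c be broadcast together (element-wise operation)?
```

Yes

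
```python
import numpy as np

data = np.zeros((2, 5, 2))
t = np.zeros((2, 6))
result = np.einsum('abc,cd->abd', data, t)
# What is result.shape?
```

(2, 5, 6)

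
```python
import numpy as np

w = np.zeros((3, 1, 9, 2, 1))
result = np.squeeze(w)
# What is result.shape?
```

(3, 9, 2)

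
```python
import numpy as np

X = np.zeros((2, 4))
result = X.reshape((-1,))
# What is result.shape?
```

(8,)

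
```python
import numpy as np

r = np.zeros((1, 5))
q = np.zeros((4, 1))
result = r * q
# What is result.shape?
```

(4, 5)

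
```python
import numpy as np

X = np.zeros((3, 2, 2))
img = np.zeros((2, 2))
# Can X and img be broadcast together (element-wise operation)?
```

Yes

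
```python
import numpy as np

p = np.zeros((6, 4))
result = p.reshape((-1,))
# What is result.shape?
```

(24,)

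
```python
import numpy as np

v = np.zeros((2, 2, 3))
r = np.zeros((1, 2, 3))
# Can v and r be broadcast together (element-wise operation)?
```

Yes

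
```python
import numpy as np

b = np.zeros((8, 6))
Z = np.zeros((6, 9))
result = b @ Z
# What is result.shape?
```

(8, 9)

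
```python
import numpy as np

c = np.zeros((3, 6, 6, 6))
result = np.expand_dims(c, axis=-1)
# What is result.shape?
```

(3, 6, 6, 6, 1)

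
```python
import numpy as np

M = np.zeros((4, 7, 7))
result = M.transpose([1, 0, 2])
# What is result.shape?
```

(7, 4, 7)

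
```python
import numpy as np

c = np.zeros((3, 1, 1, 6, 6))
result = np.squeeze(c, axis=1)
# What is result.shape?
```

(3, 1, 6, 6)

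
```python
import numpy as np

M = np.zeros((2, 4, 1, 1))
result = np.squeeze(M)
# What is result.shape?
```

(2, 4)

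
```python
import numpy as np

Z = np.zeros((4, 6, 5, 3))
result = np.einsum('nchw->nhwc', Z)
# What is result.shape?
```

(4, 5, 3, 6)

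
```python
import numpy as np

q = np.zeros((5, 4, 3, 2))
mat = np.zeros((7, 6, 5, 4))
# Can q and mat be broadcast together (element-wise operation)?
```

No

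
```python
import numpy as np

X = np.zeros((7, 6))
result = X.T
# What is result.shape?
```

(6, 7)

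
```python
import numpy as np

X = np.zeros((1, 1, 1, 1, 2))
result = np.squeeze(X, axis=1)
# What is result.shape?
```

(1, 1, 1, 2)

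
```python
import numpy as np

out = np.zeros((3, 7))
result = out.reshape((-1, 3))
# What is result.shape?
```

(7, 3)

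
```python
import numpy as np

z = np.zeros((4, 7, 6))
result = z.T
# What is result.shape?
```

(6, 7, 4)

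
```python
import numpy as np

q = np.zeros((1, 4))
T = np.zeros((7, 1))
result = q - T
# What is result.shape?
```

(7, 4)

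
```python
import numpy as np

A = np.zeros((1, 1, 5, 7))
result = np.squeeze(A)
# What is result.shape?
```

(5, 7)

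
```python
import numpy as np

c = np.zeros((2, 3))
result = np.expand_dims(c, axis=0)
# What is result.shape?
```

(1, 2, 3)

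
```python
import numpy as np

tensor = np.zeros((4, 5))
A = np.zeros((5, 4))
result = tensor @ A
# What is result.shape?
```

(4, 4)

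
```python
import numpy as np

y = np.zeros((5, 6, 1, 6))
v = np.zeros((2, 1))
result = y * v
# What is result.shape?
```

(5, 6, 2, 6)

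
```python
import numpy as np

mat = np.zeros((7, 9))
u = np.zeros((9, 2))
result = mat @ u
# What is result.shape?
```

(7, 2)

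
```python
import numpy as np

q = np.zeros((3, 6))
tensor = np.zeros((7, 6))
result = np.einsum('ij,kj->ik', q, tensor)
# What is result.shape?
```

(3, 7)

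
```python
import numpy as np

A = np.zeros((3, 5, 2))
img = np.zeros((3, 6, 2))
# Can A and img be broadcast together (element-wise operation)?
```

No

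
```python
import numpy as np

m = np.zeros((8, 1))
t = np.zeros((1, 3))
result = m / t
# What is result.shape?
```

(8, 3)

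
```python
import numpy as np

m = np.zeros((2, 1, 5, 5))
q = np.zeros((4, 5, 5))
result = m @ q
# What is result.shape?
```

(2, 4, 5, 5)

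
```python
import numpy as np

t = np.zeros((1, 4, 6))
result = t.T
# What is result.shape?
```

(6, 4, 1)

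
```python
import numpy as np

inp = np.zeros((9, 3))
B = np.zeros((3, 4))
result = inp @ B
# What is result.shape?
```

(9, 4)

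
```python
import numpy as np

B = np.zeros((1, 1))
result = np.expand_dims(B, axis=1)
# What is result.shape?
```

(1, 1, 1)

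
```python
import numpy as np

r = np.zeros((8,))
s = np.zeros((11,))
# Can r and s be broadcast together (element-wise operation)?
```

No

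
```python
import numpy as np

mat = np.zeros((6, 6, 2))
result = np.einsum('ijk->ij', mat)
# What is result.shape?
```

(6, 6)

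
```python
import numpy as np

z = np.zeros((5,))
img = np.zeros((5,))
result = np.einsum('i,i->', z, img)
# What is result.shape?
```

()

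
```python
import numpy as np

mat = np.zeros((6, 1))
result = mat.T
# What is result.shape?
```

(1, 6)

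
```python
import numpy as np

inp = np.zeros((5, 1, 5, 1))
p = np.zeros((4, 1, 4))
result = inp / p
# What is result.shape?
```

(5, 4, 5, 4)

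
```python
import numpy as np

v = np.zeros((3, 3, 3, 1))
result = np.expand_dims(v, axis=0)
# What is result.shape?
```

(1, 3, 3, 3, 1)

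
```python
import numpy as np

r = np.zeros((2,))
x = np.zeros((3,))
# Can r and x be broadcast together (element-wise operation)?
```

No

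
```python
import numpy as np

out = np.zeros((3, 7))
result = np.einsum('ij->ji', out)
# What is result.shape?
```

(7, 3)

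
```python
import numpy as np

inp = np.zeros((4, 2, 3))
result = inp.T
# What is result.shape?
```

(3, 2, 4)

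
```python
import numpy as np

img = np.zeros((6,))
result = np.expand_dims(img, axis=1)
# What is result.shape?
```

(6, 1)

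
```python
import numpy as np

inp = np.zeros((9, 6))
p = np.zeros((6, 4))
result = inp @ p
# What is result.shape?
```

(9, 4)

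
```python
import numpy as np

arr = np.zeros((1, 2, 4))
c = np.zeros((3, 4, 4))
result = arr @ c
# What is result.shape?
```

(3, 2, 4)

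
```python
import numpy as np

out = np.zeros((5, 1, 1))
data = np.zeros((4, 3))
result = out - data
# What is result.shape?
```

(5, 4, 3)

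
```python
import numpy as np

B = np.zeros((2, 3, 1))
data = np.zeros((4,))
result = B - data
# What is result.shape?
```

(2, 3, 4)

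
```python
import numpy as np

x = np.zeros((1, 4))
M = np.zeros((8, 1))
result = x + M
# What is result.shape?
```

(8, 4)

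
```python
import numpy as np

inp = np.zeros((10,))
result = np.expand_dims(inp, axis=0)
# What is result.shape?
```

(1, 10)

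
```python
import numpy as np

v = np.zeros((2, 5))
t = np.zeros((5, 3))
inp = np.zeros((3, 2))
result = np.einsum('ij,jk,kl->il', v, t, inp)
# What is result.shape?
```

(2, 2)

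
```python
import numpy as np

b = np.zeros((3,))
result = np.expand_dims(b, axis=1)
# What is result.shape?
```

(3, 1)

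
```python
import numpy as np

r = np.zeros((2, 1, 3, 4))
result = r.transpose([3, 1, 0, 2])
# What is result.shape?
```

(4, 1, 2, 3)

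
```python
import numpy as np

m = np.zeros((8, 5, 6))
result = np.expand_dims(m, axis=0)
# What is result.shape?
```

(1, 8, 5, 6)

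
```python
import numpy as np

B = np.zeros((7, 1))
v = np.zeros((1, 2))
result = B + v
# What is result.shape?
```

(7, 2)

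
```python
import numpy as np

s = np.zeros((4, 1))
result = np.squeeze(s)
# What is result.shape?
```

(4,)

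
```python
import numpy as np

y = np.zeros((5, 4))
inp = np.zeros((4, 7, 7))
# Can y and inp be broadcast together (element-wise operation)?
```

No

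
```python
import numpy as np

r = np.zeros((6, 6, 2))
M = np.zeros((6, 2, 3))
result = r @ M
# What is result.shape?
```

(6, 6, 3)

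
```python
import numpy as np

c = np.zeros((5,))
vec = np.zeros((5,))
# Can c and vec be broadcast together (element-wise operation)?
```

Yes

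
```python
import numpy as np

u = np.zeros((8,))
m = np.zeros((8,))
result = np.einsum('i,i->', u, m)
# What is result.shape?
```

()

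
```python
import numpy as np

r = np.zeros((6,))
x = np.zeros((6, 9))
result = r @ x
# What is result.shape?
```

(9,)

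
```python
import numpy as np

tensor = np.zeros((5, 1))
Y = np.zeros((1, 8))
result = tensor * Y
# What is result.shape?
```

(5, 8)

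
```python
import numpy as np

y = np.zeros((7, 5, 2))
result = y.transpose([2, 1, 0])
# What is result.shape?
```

(2, 5, 7)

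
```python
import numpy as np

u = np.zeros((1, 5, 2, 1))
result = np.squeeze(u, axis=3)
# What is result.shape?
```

(1, 5, 2)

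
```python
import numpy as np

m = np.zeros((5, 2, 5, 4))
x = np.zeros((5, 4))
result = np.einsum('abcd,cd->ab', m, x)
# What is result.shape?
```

(5, 2)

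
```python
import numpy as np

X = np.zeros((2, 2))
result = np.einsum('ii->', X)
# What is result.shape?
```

()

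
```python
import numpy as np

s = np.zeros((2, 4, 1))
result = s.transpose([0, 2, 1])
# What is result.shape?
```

(2, 1, 4)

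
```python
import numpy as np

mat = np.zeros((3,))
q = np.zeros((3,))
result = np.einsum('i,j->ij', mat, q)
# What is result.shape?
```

(3, 3)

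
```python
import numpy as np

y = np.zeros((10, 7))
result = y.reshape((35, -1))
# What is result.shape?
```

(35, 2)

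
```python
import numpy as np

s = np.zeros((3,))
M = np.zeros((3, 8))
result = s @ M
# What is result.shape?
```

(8,)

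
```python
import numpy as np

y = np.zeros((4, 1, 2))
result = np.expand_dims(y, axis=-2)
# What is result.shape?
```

(4, 1, 1, 2)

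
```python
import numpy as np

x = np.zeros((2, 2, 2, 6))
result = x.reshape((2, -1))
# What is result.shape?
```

(2, 24)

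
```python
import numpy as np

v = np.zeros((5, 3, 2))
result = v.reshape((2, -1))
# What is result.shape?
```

(2, 15)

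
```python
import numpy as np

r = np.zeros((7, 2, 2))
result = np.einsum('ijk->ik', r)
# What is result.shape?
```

(7, 2)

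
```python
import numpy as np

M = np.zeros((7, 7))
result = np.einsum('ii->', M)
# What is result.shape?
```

()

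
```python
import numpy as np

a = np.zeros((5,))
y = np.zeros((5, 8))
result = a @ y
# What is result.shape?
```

(8,)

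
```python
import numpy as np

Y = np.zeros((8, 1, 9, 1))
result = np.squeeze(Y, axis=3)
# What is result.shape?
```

(8, 1, 9)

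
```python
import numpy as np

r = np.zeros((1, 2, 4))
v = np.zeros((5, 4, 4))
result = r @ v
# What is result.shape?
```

(5, 2, 4)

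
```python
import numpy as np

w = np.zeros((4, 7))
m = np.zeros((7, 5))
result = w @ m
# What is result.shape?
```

(4, 5)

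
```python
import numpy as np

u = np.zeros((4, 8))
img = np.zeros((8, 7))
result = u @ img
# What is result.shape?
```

(4, 7)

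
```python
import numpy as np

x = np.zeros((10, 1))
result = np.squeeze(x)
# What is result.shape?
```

(10,)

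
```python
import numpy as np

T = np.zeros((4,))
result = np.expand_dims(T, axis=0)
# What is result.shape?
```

(1, 4)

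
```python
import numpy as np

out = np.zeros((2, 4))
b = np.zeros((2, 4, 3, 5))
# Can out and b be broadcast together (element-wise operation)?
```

No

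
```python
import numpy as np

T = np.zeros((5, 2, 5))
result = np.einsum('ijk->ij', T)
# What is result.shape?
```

(5, 2)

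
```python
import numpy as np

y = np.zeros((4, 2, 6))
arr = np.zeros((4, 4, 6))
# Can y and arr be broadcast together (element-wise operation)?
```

No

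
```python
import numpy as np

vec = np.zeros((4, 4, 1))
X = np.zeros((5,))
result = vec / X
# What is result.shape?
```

(4, 4, 5)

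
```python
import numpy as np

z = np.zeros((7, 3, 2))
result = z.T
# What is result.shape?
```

(2, 3, 7)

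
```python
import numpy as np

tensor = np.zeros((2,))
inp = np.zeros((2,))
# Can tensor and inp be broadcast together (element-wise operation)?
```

Yes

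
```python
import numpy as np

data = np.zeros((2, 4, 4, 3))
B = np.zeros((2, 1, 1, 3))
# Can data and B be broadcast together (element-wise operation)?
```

Yes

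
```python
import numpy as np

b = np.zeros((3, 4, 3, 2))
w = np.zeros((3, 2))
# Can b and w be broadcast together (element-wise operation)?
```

Yes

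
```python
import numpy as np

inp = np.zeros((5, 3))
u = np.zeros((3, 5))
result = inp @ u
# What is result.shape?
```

(5, 5)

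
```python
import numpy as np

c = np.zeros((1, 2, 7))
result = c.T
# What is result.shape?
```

(7, 2, 1)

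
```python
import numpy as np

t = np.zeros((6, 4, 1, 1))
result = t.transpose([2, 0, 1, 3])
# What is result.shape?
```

(1, 6, 4, 1)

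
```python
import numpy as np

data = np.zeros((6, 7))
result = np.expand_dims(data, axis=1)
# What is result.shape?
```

(6, 1, 7)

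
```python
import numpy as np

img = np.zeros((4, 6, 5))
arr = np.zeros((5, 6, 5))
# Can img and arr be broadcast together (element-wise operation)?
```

No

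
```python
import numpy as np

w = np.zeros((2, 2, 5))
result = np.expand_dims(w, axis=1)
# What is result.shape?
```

(2, 1, 2, 5)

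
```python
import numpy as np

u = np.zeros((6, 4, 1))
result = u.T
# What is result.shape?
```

(1, 4, 6)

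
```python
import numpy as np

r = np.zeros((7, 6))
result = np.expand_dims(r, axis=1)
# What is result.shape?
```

(7, 1, 6)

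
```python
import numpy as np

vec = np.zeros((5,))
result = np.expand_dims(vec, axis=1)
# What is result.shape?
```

(5, 1)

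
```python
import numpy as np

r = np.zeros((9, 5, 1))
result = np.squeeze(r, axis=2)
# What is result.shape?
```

(9, 5)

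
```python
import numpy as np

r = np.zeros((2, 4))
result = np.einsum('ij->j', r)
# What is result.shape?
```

(4,)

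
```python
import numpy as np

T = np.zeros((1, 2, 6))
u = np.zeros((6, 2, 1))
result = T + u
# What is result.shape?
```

(6, 2, 6)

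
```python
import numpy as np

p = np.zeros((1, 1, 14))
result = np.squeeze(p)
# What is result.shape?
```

(14,)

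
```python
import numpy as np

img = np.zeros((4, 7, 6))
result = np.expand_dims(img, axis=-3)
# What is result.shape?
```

(4, 1, 7, 6)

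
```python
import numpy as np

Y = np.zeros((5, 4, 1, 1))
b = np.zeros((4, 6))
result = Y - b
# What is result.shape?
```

(5, 4, 4, 6)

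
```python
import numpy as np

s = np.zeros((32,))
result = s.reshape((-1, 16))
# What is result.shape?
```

(2, 16)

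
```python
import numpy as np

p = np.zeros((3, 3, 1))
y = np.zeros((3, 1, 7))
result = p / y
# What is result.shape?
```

(3, 3, 7)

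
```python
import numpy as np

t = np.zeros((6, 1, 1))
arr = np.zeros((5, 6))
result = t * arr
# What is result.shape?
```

(6, 5, 6)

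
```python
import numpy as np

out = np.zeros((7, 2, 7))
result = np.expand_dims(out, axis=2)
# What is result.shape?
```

(7, 2, 1, 7)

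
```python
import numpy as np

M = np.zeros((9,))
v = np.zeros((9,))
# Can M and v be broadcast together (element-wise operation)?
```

Yes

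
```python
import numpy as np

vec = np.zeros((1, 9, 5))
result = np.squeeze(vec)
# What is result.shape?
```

(9, 5)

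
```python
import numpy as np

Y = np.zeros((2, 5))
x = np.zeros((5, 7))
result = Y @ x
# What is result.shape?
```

(2, 7)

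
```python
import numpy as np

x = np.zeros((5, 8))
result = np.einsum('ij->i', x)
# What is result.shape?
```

(5,)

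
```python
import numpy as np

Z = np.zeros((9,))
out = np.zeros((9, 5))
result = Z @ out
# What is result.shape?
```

(5,)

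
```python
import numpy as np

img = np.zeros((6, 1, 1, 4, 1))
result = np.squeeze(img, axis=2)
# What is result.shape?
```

(6, 1, 4, 1)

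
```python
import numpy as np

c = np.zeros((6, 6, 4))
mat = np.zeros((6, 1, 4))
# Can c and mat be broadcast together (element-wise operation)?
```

Yes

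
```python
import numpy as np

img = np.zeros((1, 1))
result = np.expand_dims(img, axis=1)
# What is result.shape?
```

(1, 1, 1)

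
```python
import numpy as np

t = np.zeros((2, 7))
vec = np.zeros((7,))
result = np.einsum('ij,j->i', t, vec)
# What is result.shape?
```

(2,)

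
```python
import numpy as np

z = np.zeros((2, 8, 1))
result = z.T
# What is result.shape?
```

(1, 8, 2)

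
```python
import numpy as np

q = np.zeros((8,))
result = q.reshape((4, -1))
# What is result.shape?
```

(4, 2)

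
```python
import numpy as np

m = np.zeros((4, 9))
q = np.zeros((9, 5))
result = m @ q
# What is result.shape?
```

(4, 5)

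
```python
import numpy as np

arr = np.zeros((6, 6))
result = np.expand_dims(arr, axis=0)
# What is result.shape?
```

(1, 6, 6)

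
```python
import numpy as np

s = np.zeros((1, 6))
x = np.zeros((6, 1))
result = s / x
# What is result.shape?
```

(6, 6)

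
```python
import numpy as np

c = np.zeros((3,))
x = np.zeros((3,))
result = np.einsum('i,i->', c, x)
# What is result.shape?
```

()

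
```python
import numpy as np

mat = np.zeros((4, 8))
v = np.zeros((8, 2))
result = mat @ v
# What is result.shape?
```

(4, 2)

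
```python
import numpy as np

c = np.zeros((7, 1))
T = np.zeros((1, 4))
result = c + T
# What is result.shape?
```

(7, 4)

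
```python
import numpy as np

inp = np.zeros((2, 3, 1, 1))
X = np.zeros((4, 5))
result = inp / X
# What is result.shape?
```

(2, 3, 4, 5)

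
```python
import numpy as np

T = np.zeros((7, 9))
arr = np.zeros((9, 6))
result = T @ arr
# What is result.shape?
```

(7, 6)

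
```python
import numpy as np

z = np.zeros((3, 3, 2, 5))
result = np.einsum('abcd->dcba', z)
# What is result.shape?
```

(5, 2, 3, 3)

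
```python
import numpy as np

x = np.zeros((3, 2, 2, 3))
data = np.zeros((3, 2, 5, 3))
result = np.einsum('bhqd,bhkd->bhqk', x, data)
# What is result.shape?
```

(3, 2, 2, 5)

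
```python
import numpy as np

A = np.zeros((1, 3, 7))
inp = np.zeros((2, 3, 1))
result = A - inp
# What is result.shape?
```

(2, 3, 7)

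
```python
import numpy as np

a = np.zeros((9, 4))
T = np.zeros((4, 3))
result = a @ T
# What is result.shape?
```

(9, 3)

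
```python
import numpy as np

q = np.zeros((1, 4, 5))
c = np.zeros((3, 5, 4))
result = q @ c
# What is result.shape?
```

(3, 4, 4)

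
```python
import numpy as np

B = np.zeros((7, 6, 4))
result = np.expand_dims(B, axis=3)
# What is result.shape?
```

(7, 6, 4, 1)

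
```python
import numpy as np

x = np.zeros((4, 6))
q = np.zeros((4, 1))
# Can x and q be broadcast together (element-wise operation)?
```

Yes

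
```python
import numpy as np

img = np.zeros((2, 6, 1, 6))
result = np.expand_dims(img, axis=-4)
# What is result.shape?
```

(2, 1, 6, 1, 6)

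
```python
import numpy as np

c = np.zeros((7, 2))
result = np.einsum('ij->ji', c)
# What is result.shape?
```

(2, 7)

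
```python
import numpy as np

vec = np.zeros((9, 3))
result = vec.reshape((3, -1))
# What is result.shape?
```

(3, 9)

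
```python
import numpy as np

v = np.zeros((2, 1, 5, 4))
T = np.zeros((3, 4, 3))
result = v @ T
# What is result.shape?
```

(2, 3, 5, 3)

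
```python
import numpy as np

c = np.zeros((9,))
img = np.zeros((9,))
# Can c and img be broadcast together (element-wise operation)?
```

Yes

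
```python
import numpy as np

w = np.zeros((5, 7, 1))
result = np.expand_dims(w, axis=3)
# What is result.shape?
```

(5, 7, 1, 1)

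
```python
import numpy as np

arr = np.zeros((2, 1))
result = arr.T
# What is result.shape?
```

(1, 2)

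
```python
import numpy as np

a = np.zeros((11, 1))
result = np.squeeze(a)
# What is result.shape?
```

(11,)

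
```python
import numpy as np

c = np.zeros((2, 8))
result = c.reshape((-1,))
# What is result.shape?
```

(16,)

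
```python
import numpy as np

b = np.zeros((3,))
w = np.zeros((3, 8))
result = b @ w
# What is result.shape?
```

(8,)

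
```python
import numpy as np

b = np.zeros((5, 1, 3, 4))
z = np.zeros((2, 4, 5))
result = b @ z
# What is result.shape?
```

(5, 2, 3, 5)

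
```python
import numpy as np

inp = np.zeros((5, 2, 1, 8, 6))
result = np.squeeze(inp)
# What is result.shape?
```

(5, 2, 8, 6)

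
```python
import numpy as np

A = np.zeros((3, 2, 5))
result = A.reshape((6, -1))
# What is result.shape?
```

(6, 5)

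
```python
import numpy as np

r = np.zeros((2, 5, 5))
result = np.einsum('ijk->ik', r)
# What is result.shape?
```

(2, 5)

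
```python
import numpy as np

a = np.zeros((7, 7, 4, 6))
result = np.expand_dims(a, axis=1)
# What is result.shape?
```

(7, 1, 7, 4, 6)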